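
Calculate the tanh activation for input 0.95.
0.7398

tanh(0.95) = (e^(0.95) - e^(-0.95))/(e^(0.95) + e^(-0.95)) = 0.7398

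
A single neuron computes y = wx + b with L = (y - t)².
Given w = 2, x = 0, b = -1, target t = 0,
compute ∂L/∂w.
∂L/∂w = 0

y = wx + b = (2)(0) + -1 = -1
∂L/∂y = 2(y - t) = 2(-1 - 0) = -2
∂y/∂w = x = 0
∂L/∂w = ∂L/∂y · ∂y/∂w = -2 × 0 = 0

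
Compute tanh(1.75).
0.9414

tanh(1.75) = (e^(1.75) - e^(-1.75))/(e^(1.75) + e^(-1.75)) = 0.9414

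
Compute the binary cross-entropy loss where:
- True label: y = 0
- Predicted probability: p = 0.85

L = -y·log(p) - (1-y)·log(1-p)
L = 1.897

L = -0·log(0.85) - 1·log(0.15) = -log(0.15) = 1.897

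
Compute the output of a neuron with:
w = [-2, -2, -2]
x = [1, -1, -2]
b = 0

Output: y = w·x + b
y = 4

y = (-2)(1) + (-2)(-1) + (-2)(-2) + 0 = 4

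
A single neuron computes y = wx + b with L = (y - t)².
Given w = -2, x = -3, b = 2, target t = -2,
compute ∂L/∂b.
∂L/∂b = 20

y = wx + b = (-2)(-3) + 2 = 8
∂L/∂y = 2(y - t) = 2(8 - -2) = 20
∂y/∂b = 1
∂L/∂b = ∂L/∂y · ∂y/∂b = 20 × 1 = 20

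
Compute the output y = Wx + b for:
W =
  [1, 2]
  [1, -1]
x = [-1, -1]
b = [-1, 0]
y = [-4, 0]

Wx = [1×-1 + 2×-1, 1×-1 + -1×-1]
   = [-3, 0]
y = Wx + b = [-3 + -1, 0 + 0] = [-4, 0]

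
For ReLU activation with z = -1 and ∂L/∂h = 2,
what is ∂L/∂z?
∂L/∂z = 0

h = ReLU(-1) = 0
Since z < 0: ∂h/∂z = 0
∂L/∂z = ∂L/∂h · ∂h/∂z = 2 × 0 = 0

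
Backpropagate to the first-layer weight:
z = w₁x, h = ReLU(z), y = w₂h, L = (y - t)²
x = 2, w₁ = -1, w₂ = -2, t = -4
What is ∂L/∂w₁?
∂L/∂w₁ = 0

Forward pass:
z = w₁x = -1×2 = -2
h = ReLU(-2) = 0
y = w₂h = -2×0 = 0

Backward pass:
∂L/∂y = 2(y - t) = 2(0 - -4) = 8
∂y/∂h = w₂ = -2
∂h/∂z = 0 (ReLU derivative)
∂z/∂w₁ = x = 2

∂L/∂w₁ = 8 × -2 × 0 × 2 = 0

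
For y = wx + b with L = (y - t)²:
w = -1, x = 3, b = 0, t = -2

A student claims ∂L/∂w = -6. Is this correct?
Correct

y = (-1)(3) + 0 = -3
∂L/∂y = 2(y - t) = 2(-3 - -2) = -2
∂y/∂w = x = 3
∂L/∂w = -2 × 3 = -6

Claimed value: -6
Correct: The correct gradient is -6.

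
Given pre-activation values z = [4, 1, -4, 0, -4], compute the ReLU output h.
h = [4, 1, 0, 0, 0]

ReLU applied element-wise: max(0,4)=4, max(0,1)=1, max(0,-4)=0, max(0,0)=0, max(0,-4)=0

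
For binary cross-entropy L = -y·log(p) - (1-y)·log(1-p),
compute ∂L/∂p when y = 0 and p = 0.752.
∂L/∂p = 4.032

∂L/∂p = -y/p + (1-y)/(1-p) = 0 + 1/0.248 = 4.032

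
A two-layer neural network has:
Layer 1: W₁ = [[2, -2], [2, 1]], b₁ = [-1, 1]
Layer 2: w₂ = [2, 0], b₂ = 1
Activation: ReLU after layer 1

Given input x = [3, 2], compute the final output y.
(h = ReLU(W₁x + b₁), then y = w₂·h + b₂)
y = 3

Layer 1 pre-activation: z₁ = [1, 9]
After ReLU: h = [1, 9]
Layer 2 output: y = 2×1 + 0×9 + 1 = 3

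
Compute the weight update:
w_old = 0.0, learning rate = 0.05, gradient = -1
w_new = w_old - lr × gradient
w_new = 0.05

w_new = w - η·∂L/∂w = 0.0 - 0.05×(-1) = 0.0 - (-0.05) = 0.05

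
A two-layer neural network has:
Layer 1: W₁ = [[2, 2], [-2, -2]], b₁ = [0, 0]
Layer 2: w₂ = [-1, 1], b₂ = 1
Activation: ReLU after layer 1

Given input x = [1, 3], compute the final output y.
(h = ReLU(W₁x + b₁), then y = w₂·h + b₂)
y = -7

Layer 1 pre-activation: z₁ = [8, -8]
After ReLU: h = [8, 0]
Layer 2 output: y = -1×8 + 1×0 + 1 = -7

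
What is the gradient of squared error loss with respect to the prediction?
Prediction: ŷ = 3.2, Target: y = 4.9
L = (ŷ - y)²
∂L/∂ŷ = -3.4

∂L/∂ŷ = 2(ŷ - y) = 2(3.2 - 4.9) = 2(-1.7) = -3.4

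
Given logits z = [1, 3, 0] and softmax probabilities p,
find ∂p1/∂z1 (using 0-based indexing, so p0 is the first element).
∂p1/∂z1 = 0.1318

p = softmax(z) = [0.1142, 0.8438, 0.04201]
p1 = 0.8438

∂p1/∂z1 = p1(1 - p1) = 0.8438 × (1 - 0.8438) = 0.1318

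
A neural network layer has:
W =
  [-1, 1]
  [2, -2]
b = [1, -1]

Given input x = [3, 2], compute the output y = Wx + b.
y = [0, 1]

Wx = [-1×3 + 1×2, 2×3 + -2×2]
   = [-1, 2]
y = Wx + b = [-1 + 1, 2 + -1] = [0, 1]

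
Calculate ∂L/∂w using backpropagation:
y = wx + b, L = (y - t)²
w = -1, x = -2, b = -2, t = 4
∂L/∂w = 16

y = wx + b = (-1)(-2) + -2 = 0
∂L/∂y = 2(y - t) = 2(0 - 4) = -8
∂y/∂w = x = -2
∂L/∂w = ∂L/∂y · ∂y/∂w = -8 × -2 = 16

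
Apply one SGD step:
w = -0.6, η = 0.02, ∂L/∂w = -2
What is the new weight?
w_new = -0.56

w_new = w - η·∂L/∂w = -0.6 - 0.02×(-2) = -0.6 - (-0.04) = -0.56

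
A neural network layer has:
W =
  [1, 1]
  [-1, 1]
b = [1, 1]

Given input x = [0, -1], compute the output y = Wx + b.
y = [0, 0]

Wx = [1×0 + 1×-1, -1×0 + 1×-1]
   = [-1, -1]
y = Wx + b = [-1 + 1, -1 + 1] = [0, 0]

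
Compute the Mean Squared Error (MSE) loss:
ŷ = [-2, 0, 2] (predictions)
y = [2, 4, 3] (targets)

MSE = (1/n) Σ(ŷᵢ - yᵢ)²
MSE = 11

MSE = (1/3)((-2-2)² + (0-4)² + (2-3)²) = (1/3)(16 + 16 + 1) = 11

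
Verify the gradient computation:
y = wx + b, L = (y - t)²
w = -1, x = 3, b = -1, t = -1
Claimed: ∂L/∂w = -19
Incorrect

y = (-1)(3) + -1 = -4
∂L/∂y = 2(y - t) = 2(-4 - -1) = -6
∂y/∂w = x = 3
∂L/∂w = -6 × 3 = -18

Claimed value: -19
Incorrect: The correct gradient is -18.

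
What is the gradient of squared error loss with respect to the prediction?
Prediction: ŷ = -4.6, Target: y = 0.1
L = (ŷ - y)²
∂L/∂ŷ = -9.4

∂L/∂ŷ = 2(ŷ - y) = 2(-4.6 - 0.1) = 2(-4.7) = -9.4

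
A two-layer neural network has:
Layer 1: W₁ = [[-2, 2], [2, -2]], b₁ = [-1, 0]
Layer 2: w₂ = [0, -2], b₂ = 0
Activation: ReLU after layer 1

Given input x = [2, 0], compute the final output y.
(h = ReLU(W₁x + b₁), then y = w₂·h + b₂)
y = -8

Layer 1 pre-activation: z₁ = [-5, 4]
After ReLU: h = [0, 4]
Layer 2 output: y = 0×0 + -2×4 + 0 = -8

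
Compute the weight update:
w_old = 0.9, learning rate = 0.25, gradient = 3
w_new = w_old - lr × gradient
w_new = 0.15

w_new = w - η·∂L/∂w = 0.9 - 0.25×(3) = 0.9 - (0.75) = 0.15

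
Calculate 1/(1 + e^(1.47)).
0.1869

sigmoid(-1.47) = 1/(1 + e^(1.47)) = 1/(1 + 4.349) = 0.1869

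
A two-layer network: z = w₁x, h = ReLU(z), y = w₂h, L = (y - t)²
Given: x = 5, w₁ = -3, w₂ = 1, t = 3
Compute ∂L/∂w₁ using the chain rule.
∂L/∂w₁ = 0

Forward pass:
z = w₁x = -3×5 = -15
h = ReLU(-15) = 0
y = w₂h = 1×0 = 0

Backward pass:
∂L/∂y = 2(y - t) = 2(0 - 3) = -6
∂y/∂h = w₂ = 1
∂h/∂z = 0 (ReLU derivative)
∂z/∂w₁ = x = 5

∂L/∂w₁ = -6 × 1 × 0 × 5 = 0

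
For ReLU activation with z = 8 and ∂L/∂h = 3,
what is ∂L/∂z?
∂L/∂z = 3

h = ReLU(8) = 8
Since z > 0: ∂h/∂z = 1
∂L/∂z = ∂L/∂h · ∂h/∂z = 3 × 1 = 3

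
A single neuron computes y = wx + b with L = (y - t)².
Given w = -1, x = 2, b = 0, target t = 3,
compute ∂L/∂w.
∂L/∂w = -20

y = wx + b = (-1)(2) + 0 = -2
∂L/∂y = 2(y - t) = 2(-2 - 3) = -10
∂y/∂w = x = 2
∂L/∂w = ∂L/∂y · ∂y/∂w = -10 × 2 = -20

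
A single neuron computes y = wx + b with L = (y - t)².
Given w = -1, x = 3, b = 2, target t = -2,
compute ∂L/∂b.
∂L/∂b = 2

y = wx + b = (-1)(3) + 2 = -1
∂L/∂y = 2(y - t) = 2(-1 - -2) = 2
∂y/∂b = 1
∂L/∂b = ∂L/∂y · ∂y/∂b = 2 × 1 = 2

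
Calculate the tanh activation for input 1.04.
0.7779

tanh(1.04) = (e^(1.04) - e^(-1.04))/(e^(1.04) + e^(-1.04)) = 0.7779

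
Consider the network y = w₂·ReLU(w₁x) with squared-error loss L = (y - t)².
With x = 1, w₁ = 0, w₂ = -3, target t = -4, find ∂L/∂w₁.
∂L/∂w₁ = 0

Forward pass:
z = w₁x = 0×1 = 0
h = ReLU(0) = 0
y = w₂h = -3×0 = 0

Backward pass:
∂L/∂y = 2(y - t) = 2(0 - -4) = 8
∂y/∂h = w₂ = -3
∂h/∂z = 0 (ReLU derivative)
∂z/∂w₁ = x = 1

∂L/∂w₁ = 8 × -3 × 0 × 1 = 0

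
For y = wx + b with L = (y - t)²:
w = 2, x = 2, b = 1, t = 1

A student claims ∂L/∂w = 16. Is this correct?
Correct

y = (2)(2) + 1 = 5
∂L/∂y = 2(y - t) = 2(5 - 1) = 8
∂y/∂w = x = 2
∂L/∂w = 8 × 2 = 16

Claimed value: 16
Correct: The correct gradient is 16.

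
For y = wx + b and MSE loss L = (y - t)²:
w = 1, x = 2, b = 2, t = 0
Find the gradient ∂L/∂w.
∂L/∂w = 16

y = wx + b = (1)(2) + 2 = 4
∂L/∂y = 2(y - t) = 2(4 - 0) = 8
∂y/∂w = x = 2
∂L/∂w = ∂L/∂y · ∂y/∂w = 8 × 2 = 16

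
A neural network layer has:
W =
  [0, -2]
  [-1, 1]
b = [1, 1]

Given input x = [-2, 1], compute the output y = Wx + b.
y = [-1, 4]

Wx = [0×-2 + -2×1, -1×-2 + 1×1]
   = [-2, 3]
y = Wx + b = [-2 + 1, 3 + 1] = [-1, 4]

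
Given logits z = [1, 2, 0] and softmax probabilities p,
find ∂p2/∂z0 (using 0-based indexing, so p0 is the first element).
∂p2/∂z0 = -0.02203

p = softmax(z) = [0.2447, 0.6652, 0.09003]
p2 = 0.09003, p0 = 0.2447

∂p2/∂z0 = -p2 × p0 = -0.09003 × 0.2447 = -0.02203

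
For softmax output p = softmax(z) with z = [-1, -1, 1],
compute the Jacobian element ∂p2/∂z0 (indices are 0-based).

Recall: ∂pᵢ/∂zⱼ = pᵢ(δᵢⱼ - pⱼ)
∂p2/∂z0 = -0.08382

p = softmax(z) = [0.1065, 0.1065, 0.787]
p2 = 0.787, p0 = 0.1065

∂p2/∂z0 = -p2 × p0 = -0.787 × 0.1065 = -0.08382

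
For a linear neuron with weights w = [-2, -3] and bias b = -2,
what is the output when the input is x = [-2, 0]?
y = 2

y = (-2)(-2) + (-3)(0) + -2 = 2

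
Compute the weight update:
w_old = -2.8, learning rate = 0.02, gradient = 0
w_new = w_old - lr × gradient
w_new = -2.8

w_new = w - η·∂L/∂w = -2.8 - 0.02×(0) = -2.8 - (0) = -2.8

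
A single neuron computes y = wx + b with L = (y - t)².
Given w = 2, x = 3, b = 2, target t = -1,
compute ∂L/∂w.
∂L/∂w = 54

y = wx + b = (2)(3) + 2 = 8
∂L/∂y = 2(y - t) = 2(8 - -1) = 18
∂y/∂w = x = 3
∂L/∂w = ∂L/∂y · ∂y/∂w = 18 × 3 = 54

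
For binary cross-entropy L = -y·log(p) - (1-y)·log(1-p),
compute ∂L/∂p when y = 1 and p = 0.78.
∂L/∂p = -1.282

∂L/∂p = -y/p + (1-y)/(1-p) = -1/0.78 + 0 = -1.282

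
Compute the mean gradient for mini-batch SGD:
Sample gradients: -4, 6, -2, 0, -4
Average gradient = -0.8

Average = (1/5)(-4 + 6 + -2 + 0 + -4) = -4/5 = -0.8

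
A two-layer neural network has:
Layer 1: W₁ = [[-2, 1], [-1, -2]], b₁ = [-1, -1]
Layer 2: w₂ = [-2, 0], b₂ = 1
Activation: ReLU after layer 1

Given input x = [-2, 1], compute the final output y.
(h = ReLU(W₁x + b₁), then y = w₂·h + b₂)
y = -7

Layer 1 pre-activation: z₁ = [4, -1]
After ReLU: h = [4, 0]
Layer 2 output: y = -2×4 + 0×0 + 1 = -7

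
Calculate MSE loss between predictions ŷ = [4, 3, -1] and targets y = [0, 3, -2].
MSE = 5.667

MSE = (1/3)((4-0)² + (3-3)² + (-1--2)²) = (1/3)(16 + 0 + 1) = 5.667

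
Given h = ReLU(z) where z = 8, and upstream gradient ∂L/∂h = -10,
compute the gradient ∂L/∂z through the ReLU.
∂L/∂z = -10

h = ReLU(8) = 8
Since z > 0: ∂h/∂z = 1
∂L/∂z = ∂L/∂h · ∂h/∂z = -10 × 1 = -10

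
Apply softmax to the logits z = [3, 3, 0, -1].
p = [0.4835, 0.4835, 0.0241, 0.0089]

exp(z) = [20.09, 20.09, 1, 0.3679]
Sum = 41.54
p = [0.4835, 0.4835, 0.0241, 0.0089]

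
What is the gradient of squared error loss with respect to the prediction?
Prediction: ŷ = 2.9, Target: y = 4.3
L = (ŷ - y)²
∂L/∂ŷ = -2.8

∂L/∂ŷ = 2(ŷ - y) = 2(2.9 - 4.3) = 2(-1.4) = -2.8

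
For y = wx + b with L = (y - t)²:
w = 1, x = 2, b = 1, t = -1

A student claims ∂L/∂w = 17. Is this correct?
Incorrect

y = (1)(2) + 1 = 3
∂L/∂y = 2(y - t) = 2(3 - -1) = 8
∂y/∂w = x = 2
∂L/∂w = 8 × 2 = 16

Claimed value: 17
Incorrect: The correct gradient is 16.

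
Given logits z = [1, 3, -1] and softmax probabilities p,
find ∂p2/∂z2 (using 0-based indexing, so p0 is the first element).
∂p2/∂z2 = 0.01562

p = softmax(z) = [0.1173, 0.8668, 0.01588]
p2 = 0.01588

∂p2/∂z2 = p2(1 - p2) = 0.01588 × (1 - 0.01588) = 0.01562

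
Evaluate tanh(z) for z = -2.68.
-0.9906

tanh(-2.68) = (e^(-2.68) - e^(2.68))/(e^(-2.68) + e^(2.68)) = -0.9906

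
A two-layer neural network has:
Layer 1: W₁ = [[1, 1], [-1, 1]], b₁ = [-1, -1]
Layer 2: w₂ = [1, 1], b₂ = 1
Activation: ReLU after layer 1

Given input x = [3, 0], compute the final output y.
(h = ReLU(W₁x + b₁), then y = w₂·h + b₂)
y = 3

Layer 1 pre-activation: z₁ = [2, -4]
After ReLU: h = [2, 0]
Layer 2 output: y = 1×2 + 1×0 + 1 = 3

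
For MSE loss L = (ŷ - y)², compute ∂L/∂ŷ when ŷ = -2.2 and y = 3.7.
∂L/∂ŷ = -11.8

∂L/∂ŷ = 2(ŷ - y) = 2(-2.2 - 3.7) = 2(-5.9) = -11.8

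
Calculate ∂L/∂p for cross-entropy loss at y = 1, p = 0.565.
∂L/∂p = -1.77

∂L/∂p = -y/p + (1-y)/(1-p) = -1/0.565 + 0 = -1.77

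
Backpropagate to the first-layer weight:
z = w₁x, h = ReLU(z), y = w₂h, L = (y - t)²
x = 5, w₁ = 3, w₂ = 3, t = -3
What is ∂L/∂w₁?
∂L/∂w₁ = 1440

Forward pass:
z = w₁x = 3×5 = 15
h = ReLU(15) = 15
y = w₂h = 3×15 = 45

Backward pass:
∂L/∂y = 2(y - t) = 2(45 - -3) = 96
∂y/∂h = w₂ = 3
∂h/∂z = 1 (ReLU derivative)
∂z/∂w₁ = x = 5

∂L/∂w₁ = 96 × 3 × 1 × 5 = 1440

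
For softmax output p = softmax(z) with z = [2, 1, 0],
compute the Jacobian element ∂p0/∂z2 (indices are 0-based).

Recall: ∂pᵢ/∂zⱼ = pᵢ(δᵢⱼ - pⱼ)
∂p0/∂z2 = -0.05989

p = softmax(z) = [0.6652, 0.2447, 0.09003]
p0 = 0.6652, p2 = 0.09003

∂p0/∂z2 = -p0 × p2 = -0.6652 × 0.09003 = -0.05989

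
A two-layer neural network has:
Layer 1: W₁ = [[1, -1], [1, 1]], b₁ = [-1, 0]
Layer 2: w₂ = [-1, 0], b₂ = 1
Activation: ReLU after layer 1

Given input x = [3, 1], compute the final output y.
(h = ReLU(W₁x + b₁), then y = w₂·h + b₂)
y = 0

Layer 1 pre-activation: z₁ = [1, 4]
After ReLU: h = [1, 4]
Layer 2 output: y = -1×1 + 0×4 + 1 = 0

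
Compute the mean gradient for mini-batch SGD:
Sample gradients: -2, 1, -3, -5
Average gradient = -2.25

Average = (1/4)(-2 + 1 + -3 + -5) = -9/4 = -2.25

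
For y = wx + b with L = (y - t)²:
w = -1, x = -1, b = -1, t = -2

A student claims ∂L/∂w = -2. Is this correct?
Incorrect

y = (-1)(-1) + -1 = 0
∂L/∂y = 2(y - t) = 2(0 - -2) = 4
∂y/∂w = x = -1
∂L/∂w = 4 × -1 = -4

Claimed value: -2
Incorrect: The correct gradient is -4.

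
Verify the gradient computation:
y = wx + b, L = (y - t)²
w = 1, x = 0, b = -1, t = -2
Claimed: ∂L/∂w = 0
Correct

y = (1)(0) + -1 = -1
∂L/∂y = 2(y - t) = 2(-1 - -2) = 2
∂y/∂w = x = 0
∂L/∂w = 2 × 0 = 0

Claimed value: 0
Correct: The correct gradient is 0.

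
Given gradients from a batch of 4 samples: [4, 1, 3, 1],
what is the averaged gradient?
Average gradient = 2.25

Average = (1/4)(4 + 1 + 3 + 1) = 9/4 = 2.25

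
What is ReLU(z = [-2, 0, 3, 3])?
h = [0, 0, 3, 3]

ReLU applied element-wise: max(0,-2)=0, max(0,0)=0, max(0,3)=3, max(0,3)=3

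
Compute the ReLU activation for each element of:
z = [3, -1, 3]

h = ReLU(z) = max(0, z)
h = [3, 0, 3]

ReLU applied element-wise: max(0,3)=3, max(0,-1)=0, max(0,3)=3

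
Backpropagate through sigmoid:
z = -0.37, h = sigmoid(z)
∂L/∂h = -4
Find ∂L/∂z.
∂L/∂z = -0.9665

σ(-0.37) = 0.4085
σ'(-0.37) = σ(-0.37)(1 - σ(-0.37)) = 0.4085 × 0.5915 = 0.2416
∂L/∂z = ∂L/∂h · σ'(z) = -4 × 0.2416 = -0.9665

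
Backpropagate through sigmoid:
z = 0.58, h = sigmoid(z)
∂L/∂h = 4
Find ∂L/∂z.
∂L/∂z = 0.9204

σ(0.58) = 0.6411
σ'(0.58) = σ(0.58)(1 - σ(0.58)) = 0.6411 × 0.3589 = 0.2301
∂L/∂z = ∂L/∂h · σ'(z) = 4 × 0.2301 = 0.9204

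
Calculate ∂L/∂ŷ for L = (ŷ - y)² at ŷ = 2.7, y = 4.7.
∂L/∂ŷ = -4.0

∂L/∂ŷ = 2(ŷ - y) = 2(2.7 - 4.7) = 2(-2.0) = -4.0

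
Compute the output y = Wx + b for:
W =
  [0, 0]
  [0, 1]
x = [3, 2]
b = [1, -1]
y = [1, 1]

Wx = [0×3 + 0×2, 0×3 + 1×2]
   = [0, 2]
y = Wx + b = [0 + 1, 2 + -1] = [1, 1]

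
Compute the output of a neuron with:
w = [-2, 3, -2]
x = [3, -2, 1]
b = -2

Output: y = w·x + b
y = -16

y = (-2)(3) + (3)(-2) + (-2)(1) + -2 = -16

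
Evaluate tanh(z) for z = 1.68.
0.9329

tanh(1.68) = (e^(1.68) - e^(-1.68))/(e^(1.68) + e^(-1.68)) = 0.9329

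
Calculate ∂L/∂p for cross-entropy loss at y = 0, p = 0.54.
∂L/∂p = 2.174

∂L/∂p = -y/p + (1-y)/(1-p) = 0 + 1/0.46 = 2.174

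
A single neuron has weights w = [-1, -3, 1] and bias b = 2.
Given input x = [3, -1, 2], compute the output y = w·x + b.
y = 4

y = (-1)(3) + (-3)(-1) + (1)(2) + 2 = 4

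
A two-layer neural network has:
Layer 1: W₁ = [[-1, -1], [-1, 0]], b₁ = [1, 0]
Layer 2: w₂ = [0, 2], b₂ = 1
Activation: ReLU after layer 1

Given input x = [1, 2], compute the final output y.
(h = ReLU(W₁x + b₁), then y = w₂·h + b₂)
y = 1

Layer 1 pre-activation: z₁ = [-2, -1]
After ReLU: h = [0, 0]
Layer 2 output: y = 0×0 + 2×0 + 1 = 1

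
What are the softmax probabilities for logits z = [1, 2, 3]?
p = [0.09, 0.2447, 0.6652]

exp(z) = [2.718, 7.389, 20.09]
Sum = 30.19
p = [0.09, 0.2447, 0.6652]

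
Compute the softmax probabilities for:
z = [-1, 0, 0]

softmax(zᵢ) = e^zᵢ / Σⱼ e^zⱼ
p = [0.1554, 0.4223, 0.4223]

exp(z) = [0.3679, 1, 1]
Sum = 2.368
p = [0.1554, 0.4223, 0.4223]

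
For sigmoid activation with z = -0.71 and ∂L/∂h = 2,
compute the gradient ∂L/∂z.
∂L/∂z = 0.4419

σ(-0.71) = 0.3296
σ'(-0.71) = σ(-0.71)(1 - σ(-0.71)) = 0.3296 × 0.6704 = 0.221
∂L/∂z = ∂L/∂h · σ'(z) = 2 × 0.221 = 0.4419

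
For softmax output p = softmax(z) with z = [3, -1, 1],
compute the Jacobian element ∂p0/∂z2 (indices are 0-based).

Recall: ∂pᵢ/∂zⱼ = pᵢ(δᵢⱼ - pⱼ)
∂p0/∂z2 = -0.1017

p = softmax(z) = [0.8668, 0.01588, 0.1173]
p0 = 0.8668, p2 = 0.1173

∂p0/∂z2 = -p0 × p2 = -0.8668 × 0.1173 = -0.1017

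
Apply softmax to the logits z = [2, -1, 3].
p = [0.2654, 0.0132, 0.7214]

exp(z) = [7.389, 0.3679, 20.09]
Sum = 27.84
p = [0.2654, 0.0132, 0.7214]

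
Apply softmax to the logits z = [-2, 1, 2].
p = [0.0132, 0.2654, 0.7214]

exp(z) = [0.1353, 2.718, 7.389]
Sum = 10.24
p = [0.0132, 0.2654, 0.7214]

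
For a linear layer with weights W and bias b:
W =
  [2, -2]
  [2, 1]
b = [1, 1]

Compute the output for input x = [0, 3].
y = [-5, 4]

Wx = [2×0 + -2×3, 2×0 + 1×3]
   = [-6, 3]
y = Wx + b = [-6 + 1, 3 + 1] = [-5, 4]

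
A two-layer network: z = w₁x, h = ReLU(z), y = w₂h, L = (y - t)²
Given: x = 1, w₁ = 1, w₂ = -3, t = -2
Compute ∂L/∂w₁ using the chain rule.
∂L/∂w₁ = 6

Forward pass:
z = w₁x = 1×1 = 1
h = ReLU(1) = 1
y = w₂h = -3×1 = -3

Backward pass:
∂L/∂y = 2(y - t) = 2(-3 - -2) = -2
∂y/∂h = w₂ = -3
∂h/∂z = 1 (ReLU derivative)
∂z/∂w₁ = x = 1

∂L/∂w₁ = -2 × -3 × 1 × 1 = 6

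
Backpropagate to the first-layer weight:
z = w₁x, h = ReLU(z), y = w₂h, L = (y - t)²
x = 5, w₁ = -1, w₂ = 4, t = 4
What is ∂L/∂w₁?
∂L/∂w₁ = 0

Forward pass:
z = w₁x = -1×5 = -5
h = ReLU(-5) = 0
y = w₂h = 4×0 = 0

Backward pass:
∂L/∂y = 2(y - t) = 2(0 - 4) = -8
∂y/∂h = w₂ = 4
∂h/∂z = 0 (ReLU derivative)
∂z/∂w₁ = x = 5

∂L/∂w₁ = -8 × 4 × 0 × 5 = 0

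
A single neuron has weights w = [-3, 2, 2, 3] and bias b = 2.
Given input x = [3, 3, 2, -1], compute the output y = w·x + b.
y = 0

y = (-3)(3) + (2)(3) + (2)(2) + (3)(-1) + 2 = 0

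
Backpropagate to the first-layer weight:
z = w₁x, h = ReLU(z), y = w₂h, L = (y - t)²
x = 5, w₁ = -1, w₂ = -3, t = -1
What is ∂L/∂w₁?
∂L/∂w₁ = 0

Forward pass:
z = w₁x = -1×5 = -5
h = ReLU(-5) = 0
y = w₂h = -3×0 = 0

Backward pass:
∂L/∂y = 2(y - t) = 2(0 - -1) = 2
∂y/∂h = w₂ = -3
∂h/∂z = 0 (ReLU derivative)
∂z/∂w₁ = x = 5

∂L/∂w₁ = 2 × -3 × 0 × 5 = 0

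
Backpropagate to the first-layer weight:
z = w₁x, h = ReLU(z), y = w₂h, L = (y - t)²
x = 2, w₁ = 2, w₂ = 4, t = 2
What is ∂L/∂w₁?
∂L/∂w₁ = 224

Forward pass:
z = w₁x = 2×2 = 4
h = ReLU(4) = 4
y = w₂h = 4×4 = 16

Backward pass:
∂L/∂y = 2(y - t) = 2(16 - 2) = 28
∂y/∂h = w₂ = 4
∂h/∂z = 1 (ReLU derivative)
∂z/∂w₁ = x = 2

∂L/∂w₁ = 28 × 4 × 1 × 2 = 224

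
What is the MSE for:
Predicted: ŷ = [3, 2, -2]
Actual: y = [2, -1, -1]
MSE = 3.667

MSE = (1/3)((3-2)² + (2--1)² + (-2--1)²) = (1/3)(1 + 9 + 1) = 3.667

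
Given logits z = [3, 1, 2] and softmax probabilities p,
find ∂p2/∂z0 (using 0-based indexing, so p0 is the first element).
∂p2/∂z0 = -0.1628

p = softmax(z) = [0.6652, 0.09003, 0.2447]
p2 = 0.2447, p0 = 0.6652

∂p2/∂z0 = -p2 × p0 = -0.2447 × 0.6652 = -0.1628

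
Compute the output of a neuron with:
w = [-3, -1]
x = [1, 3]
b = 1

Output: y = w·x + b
y = -5

y = (-3)(1) + (-1)(3) + 1 = -5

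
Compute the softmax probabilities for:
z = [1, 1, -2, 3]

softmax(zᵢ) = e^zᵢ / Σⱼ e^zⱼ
p = [0.1059, 0.1059, 0.0053, 0.7828]

exp(z) = [2.718, 2.718, 0.1353, 20.09]
Sum = 25.66
p = [0.1059, 0.1059, 0.0053, 0.7828]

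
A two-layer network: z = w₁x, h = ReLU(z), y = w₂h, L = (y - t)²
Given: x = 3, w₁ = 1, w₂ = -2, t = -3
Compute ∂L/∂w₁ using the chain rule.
∂L/∂w₁ = 36

Forward pass:
z = w₁x = 1×3 = 3
h = ReLU(3) = 3
y = w₂h = -2×3 = -6

Backward pass:
∂L/∂y = 2(y - t) = 2(-6 - -3) = -6
∂y/∂h = w₂ = -2
∂h/∂z = 1 (ReLU derivative)
∂z/∂w₁ = x = 3

∂L/∂w₁ = -6 × -2 × 1 × 3 = 36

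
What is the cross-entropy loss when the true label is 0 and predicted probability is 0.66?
L = 1.079

L = -0·log(0.66) - 1·log(0.34) = -log(0.34) = 1.079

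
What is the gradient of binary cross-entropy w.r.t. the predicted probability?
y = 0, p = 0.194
∂L/∂p = 1.241

∂L/∂p = -y/p + (1-y)/(1-p) = 0 + 1/0.806 = 1.241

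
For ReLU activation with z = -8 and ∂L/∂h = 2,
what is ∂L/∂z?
∂L/∂z = 0

h = ReLU(-8) = 0
Since z < 0: ∂h/∂z = 0
∂L/∂z = ∂L/∂h · ∂h/∂z = 2 × 0 = 0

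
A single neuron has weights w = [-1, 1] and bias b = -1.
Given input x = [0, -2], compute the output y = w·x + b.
y = -3

y = (-1)(0) + (1)(-2) + -1 = -3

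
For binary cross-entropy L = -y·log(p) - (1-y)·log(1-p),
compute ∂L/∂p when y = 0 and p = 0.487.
∂L/∂p = 1.949

∂L/∂p = -y/p + (1-y)/(1-p) = 0 + 1/0.513 = 1.949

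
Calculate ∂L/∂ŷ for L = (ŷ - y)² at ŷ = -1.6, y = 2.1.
∂L/∂ŷ = -7.4

∂L/∂ŷ = 2(ŷ - y) = 2(-1.6 - 2.1) = 2(-3.7) = -7.4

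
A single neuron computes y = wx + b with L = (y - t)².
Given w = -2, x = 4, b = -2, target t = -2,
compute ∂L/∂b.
∂L/∂b = -16

y = wx + b = (-2)(4) + -2 = -10
∂L/∂y = 2(y - t) = 2(-10 - -2) = -16
∂y/∂b = 1
∂L/∂b = ∂L/∂y · ∂y/∂b = -16 × 1 = -16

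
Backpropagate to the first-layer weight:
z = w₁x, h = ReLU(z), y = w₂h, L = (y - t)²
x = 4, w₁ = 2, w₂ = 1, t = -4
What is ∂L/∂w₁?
∂L/∂w₁ = 96

Forward pass:
z = w₁x = 2×4 = 8
h = ReLU(8) = 8
y = w₂h = 1×8 = 8

Backward pass:
∂L/∂y = 2(y - t) = 2(8 - -4) = 24
∂y/∂h = w₂ = 1
∂h/∂z = 1 (ReLU derivative)
∂z/∂w₁ = x = 4

∂L/∂w₁ = 24 × 1 × 1 × 4 = 96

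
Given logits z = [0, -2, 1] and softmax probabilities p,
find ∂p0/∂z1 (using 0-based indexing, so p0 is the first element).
∂p0/∂z1 = -0.009113

p = softmax(z) = [0.2595, 0.03512, 0.7054]
p0 = 0.2595, p1 = 0.03512

∂p0/∂z1 = -p0 × p1 = -0.2595 × 0.03512 = -0.009113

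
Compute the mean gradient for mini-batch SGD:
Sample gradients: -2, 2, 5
Average gradient = 1.667

Average = (1/3)(-2 + 2 + 5) = 5/3 = 1.667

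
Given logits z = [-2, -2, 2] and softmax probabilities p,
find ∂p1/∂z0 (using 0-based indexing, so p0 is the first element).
∂p1/∂z0 = -0.0003122

p = softmax(z) = [0.01767, 0.01767, 0.9647]
p1 = 0.01767, p0 = 0.01767

∂p1/∂z0 = -p1 × p0 = -0.01767 × 0.01767 = -0.0003122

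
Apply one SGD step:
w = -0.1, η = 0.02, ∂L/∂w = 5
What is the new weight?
w_new = -0.2

w_new = w - η·∂L/∂w = -0.1 - 0.02×(5) = -0.1 - (0.1) = -0.2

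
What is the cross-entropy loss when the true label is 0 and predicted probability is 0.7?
L = 1.204

L = -0·log(0.7) - 1·log(0.3) = -log(0.3) = 1.204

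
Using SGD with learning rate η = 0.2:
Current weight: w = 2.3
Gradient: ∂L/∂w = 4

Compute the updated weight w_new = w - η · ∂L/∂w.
w_new = 1.5

w_new = w - η·∂L/∂w = 2.3 - 0.2×(4) = 2.3 - (0.8) = 1.5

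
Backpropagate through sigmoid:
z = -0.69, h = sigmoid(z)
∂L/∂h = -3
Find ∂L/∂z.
∂L/∂z = -0.6674

σ(-0.69) = 0.334
σ'(-0.69) = σ(-0.69)(1 - σ(-0.69)) = 0.334 × 0.666 = 0.2225
∂L/∂z = ∂L/∂h · σ'(z) = -3 × 0.2225 = -0.6674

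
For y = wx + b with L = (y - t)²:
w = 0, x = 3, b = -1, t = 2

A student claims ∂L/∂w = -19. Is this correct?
Incorrect

y = (0)(3) + -1 = -1
∂L/∂y = 2(y - t) = 2(-1 - 2) = -6
∂y/∂w = x = 3
∂L/∂w = -6 × 3 = -18

Claimed value: -19
Incorrect: The correct gradient is -18.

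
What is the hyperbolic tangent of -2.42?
-0.9843

tanh(-2.42) = (e^(-2.42) - e^(2.42))/(e^(-2.42) + e^(2.42)) = -0.9843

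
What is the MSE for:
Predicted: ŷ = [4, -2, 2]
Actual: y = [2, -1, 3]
MSE = 2

MSE = (1/3)((4-2)² + (-2--1)² + (2-3)²) = (1/3)(4 + 1 + 1) = 2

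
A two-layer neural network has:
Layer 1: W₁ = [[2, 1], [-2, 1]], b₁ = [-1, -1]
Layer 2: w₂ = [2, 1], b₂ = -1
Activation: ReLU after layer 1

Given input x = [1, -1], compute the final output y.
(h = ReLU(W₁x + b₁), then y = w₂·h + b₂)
y = -1

Layer 1 pre-activation: z₁ = [0, -4]
After ReLU: h = [0, 0]
Layer 2 output: y = 2×0 + 1×0 + -1 = -1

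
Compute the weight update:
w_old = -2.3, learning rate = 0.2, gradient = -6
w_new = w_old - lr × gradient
w_new = -1.1

w_new = w - η·∂L/∂w = -2.3 - 0.2×(-6) = -2.3 - (-1.2) = -1.1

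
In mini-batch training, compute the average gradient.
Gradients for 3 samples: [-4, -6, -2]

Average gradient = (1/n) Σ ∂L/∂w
Average gradient = -4

Average = (1/3)(-4 + -6 + -2) = -12/3 = -4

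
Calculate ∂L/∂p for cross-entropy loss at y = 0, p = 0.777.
∂L/∂p = 4.484

∂L/∂p = -y/p + (1-y)/(1-p) = 0 + 1/0.223 = 4.484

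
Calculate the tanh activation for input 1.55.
0.9138

tanh(1.55) = (e^(1.55) - e^(-1.55))/(e^(1.55) + e^(-1.55)) = 0.9138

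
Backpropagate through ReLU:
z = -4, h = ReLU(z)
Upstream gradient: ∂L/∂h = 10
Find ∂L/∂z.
∂L/∂z = 0

h = ReLU(-4) = 0
Since z < 0: ∂h/∂z = 0
∂L/∂z = ∂L/∂h · ∂h/∂z = 10 × 0 = 0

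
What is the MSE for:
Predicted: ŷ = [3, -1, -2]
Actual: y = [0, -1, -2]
MSE = 3

MSE = (1/3)((3-0)² + (-1--1)² + (-2--2)²) = (1/3)(9 + 0 + 0) = 3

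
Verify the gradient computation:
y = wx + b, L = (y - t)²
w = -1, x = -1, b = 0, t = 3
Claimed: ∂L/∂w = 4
Correct

y = (-1)(-1) + 0 = 1
∂L/∂y = 2(y - t) = 2(1 - 3) = -4
∂y/∂w = x = -1
∂L/∂w = -4 × -1 = 4

Claimed value: 4
Correct: The correct gradient is 4.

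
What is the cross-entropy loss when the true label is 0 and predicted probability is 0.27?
L = 0.3147

L = -0·log(0.27) - 1·log(0.73) = -log(0.73) = 0.3147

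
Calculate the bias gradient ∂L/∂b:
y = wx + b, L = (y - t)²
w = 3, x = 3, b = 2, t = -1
∂L/∂b = 24

y = wx + b = (3)(3) + 2 = 11
∂L/∂y = 2(y - t) = 2(11 - -1) = 24
∂y/∂b = 1
∂L/∂b = ∂L/∂y · ∂y/∂b = 24 × 1 = 24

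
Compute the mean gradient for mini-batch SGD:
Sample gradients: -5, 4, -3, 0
Average gradient = -1

Average = (1/4)(-5 + 4 + -3 + 0) = -4/4 = -1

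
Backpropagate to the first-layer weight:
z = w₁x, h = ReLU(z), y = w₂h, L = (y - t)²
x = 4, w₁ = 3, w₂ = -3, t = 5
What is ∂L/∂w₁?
∂L/∂w₁ = 984

Forward pass:
z = w₁x = 3×4 = 12
h = ReLU(12) = 12
y = w₂h = -3×12 = -36

Backward pass:
∂L/∂y = 2(y - t) = 2(-36 - 5) = -82
∂y/∂h = w₂ = -3
∂h/∂z = 1 (ReLU derivative)
∂z/∂w₁ = x = 4

∂L/∂w₁ = -82 × -3 × 1 × 4 = 984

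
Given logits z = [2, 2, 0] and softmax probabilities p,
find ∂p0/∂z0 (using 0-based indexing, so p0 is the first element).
∂p0/∂z0 = 0.249

p = softmax(z) = [0.4683, 0.4683, 0.06338]
p0 = 0.4683

∂p0/∂z0 = p0(1 - p0) = 0.4683 × (1 - 0.4683) = 0.249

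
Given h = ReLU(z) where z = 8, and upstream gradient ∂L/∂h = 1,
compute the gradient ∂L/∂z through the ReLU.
∂L/∂z = 1

h = ReLU(8) = 8
Since z > 0: ∂h/∂z = 1
∂L/∂z = ∂L/∂h · ∂h/∂z = 1 × 1 = 1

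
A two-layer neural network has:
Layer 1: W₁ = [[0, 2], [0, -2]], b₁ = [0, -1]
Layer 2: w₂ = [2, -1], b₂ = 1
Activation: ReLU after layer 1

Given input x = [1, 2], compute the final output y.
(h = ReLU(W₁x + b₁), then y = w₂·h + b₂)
y = 9

Layer 1 pre-activation: z₁ = [4, -5]
After ReLU: h = [4, 0]
Layer 2 output: y = 2×4 + -1×0 + 1 = 9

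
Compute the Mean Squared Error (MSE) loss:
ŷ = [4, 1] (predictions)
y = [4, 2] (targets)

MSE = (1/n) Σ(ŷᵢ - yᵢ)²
MSE = 0.5

MSE = (1/2)((4-4)² + (1-2)²) = (1/2)(0 + 1) = 0.5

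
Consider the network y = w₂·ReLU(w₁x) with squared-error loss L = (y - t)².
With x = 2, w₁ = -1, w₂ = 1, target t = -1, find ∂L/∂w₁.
∂L/∂w₁ = 0

Forward pass:
z = w₁x = -1×2 = -2
h = ReLU(-2) = 0
y = w₂h = 1×0 = 0

Backward pass:
∂L/∂y = 2(y - t) = 2(0 - -1) = 2
∂y/∂h = w₂ = 1
∂h/∂z = 0 (ReLU derivative)
∂z/∂w₁ = x = 2

∂L/∂w₁ = 2 × 1 × 0 × 2 = 0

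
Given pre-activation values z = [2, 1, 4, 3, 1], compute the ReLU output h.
h = [2, 1, 4, 3, 1]

ReLU applied element-wise: max(0,2)=2, max(0,1)=1, max(0,4)=4, max(0,3)=3, max(0,1)=1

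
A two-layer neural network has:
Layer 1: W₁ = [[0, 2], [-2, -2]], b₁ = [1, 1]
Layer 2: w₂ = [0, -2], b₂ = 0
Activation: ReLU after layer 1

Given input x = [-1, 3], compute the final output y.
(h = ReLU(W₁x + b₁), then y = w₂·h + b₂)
y = 0

Layer 1 pre-activation: z₁ = [7, -3]
After ReLU: h = [7, 0]
Layer 2 output: y = 0×7 + -2×0 + 0 = 0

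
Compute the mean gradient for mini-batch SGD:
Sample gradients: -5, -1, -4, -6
Average gradient = -4

Average = (1/4)(-5 + -1 + -4 + -6) = -16/4 = -4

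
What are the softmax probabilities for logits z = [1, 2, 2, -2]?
p = [0.1542, 0.4191, 0.4191, 0.0077]

exp(z) = [2.718, 7.389, 7.389, 0.1353]
Sum = 17.63
p = [0.1542, 0.4191, 0.4191, 0.0077]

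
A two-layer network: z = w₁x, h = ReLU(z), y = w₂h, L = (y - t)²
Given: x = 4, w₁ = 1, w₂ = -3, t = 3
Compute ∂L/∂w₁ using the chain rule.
∂L/∂w₁ = 360

Forward pass:
z = w₁x = 1×4 = 4
h = ReLU(4) = 4
y = w₂h = -3×4 = -12

Backward pass:
∂L/∂y = 2(y - t) = 2(-12 - 3) = -30
∂y/∂h = w₂ = -3
∂h/∂z = 1 (ReLU derivative)
∂z/∂w₁ = x = 4

∂L/∂w₁ = -30 × -3 × 1 × 4 = 360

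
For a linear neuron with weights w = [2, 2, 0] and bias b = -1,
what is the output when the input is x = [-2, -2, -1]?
y = -9

y = (2)(-2) + (2)(-2) + (0)(-1) + -1 = -9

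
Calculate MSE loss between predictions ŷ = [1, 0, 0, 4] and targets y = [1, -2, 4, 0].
MSE = 9

MSE = (1/4)((1-1)² + (0--2)² + (0-4)² + (4-0)²) = (1/4)(0 + 4 + 16 + 16) = 9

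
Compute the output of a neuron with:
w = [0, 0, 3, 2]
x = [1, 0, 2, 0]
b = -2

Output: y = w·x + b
y = 4

y = (0)(1) + (0)(0) + (3)(2) + (2)(0) + -2 = 4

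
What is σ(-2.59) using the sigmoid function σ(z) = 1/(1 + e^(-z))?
0.06978

sigmoid(-2.59) = 1/(1 + e^(2.59)) = 1/(1 + 13.33) = 0.06978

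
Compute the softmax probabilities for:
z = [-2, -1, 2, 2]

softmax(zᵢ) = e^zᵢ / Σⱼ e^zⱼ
p = [0.0089, 0.0241, 0.4835, 0.4835]

exp(z) = [0.1353, 0.3679, 7.389, 7.389]
Sum = 15.28
p = [0.0089, 0.0241, 0.4835, 0.4835]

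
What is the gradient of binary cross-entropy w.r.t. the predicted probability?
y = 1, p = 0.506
∂L/∂p = -1.976

∂L/∂p = -y/p + (1-y)/(1-p) = -1/0.506 + 0 = -1.976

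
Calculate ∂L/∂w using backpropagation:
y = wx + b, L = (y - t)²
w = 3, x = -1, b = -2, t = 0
∂L/∂w = 10

y = wx + b = (3)(-1) + -2 = -5
∂L/∂y = 2(y - t) = 2(-5 - 0) = -10
∂y/∂w = x = -1
∂L/∂w = ∂L/∂y · ∂y/∂w = -10 × -1 = 10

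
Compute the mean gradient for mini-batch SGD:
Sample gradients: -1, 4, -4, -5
Average gradient = -1.5

Average = (1/4)(-1 + 4 + -4 + -5) = -6/4 = -1.5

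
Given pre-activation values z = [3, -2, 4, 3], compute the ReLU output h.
h = [3, 0, 4, 3]

ReLU applied element-wise: max(0,3)=3, max(0,-2)=0, max(0,4)=4, max(0,3)=3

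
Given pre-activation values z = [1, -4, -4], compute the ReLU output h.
h = [1, 0, 0]

ReLU applied element-wise: max(0,1)=1, max(0,-4)=0, max(0,-4)=0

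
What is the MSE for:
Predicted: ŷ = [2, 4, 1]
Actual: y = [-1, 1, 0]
MSE = 6.333

MSE = (1/3)((2--1)² + (4-1)² + (1-0)²) = (1/3)(9 + 9 + 1) = 6.333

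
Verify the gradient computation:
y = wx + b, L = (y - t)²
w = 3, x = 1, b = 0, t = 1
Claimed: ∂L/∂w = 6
Incorrect

y = (3)(1) + 0 = 3
∂L/∂y = 2(y - t) = 2(3 - 1) = 4
∂y/∂w = x = 1
∂L/∂w = 4 × 1 = 4

Claimed value: 6
Incorrect: The correct gradient is 4.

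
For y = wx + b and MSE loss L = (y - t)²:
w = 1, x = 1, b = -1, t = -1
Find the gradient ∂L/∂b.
∂L/∂b = 2

y = wx + b = (1)(1) + -1 = 0
∂L/∂y = 2(y - t) = 2(0 - -1) = 2
∂y/∂b = 1
∂L/∂b = ∂L/∂y · ∂y/∂b = 2 × 1 = 2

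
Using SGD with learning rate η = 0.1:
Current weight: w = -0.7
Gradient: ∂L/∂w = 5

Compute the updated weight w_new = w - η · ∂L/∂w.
w_new = -1.2

w_new = w - η·∂L/∂w = -0.7 - 0.1×(5) = -0.7 - (0.5) = -1.2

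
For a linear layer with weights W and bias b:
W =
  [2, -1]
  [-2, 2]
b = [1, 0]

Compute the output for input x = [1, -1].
y = [4, -4]

Wx = [2×1 + -1×-1, -2×1 + 2×-1]
   = [3, -4]
y = Wx + b = [3 + 1, -4 + 0] = [4, -4]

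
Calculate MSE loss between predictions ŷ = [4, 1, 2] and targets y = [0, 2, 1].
MSE = 6

MSE = (1/3)((4-0)² + (1-2)² + (2-1)²) = (1/3)(16 + 1 + 1) = 6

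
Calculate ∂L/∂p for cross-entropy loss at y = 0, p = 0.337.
∂L/∂p = 1.508

∂L/∂p = -y/p + (1-y)/(1-p) = 0 + 1/0.663 = 1.508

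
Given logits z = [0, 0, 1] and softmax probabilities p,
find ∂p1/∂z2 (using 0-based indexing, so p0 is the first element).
∂p1/∂z2 = -0.1221

p = softmax(z) = [0.2119, 0.2119, 0.5761]
p1 = 0.2119, p2 = 0.5761

∂p1/∂z2 = -p1 × p2 = -0.2119 × 0.5761 = -0.1221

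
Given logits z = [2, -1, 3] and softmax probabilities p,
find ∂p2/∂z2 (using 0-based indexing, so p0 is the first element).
∂p2/∂z2 = 0.201

p = softmax(z) = [0.2654, 0.01321, 0.7214]
p2 = 0.7214

∂p2/∂z2 = p2(1 - p2) = 0.7214 × (1 - 0.7214) = 0.201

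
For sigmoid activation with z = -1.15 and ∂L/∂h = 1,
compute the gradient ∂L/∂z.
∂L/∂z = 0.1827

σ(-1.15) = 0.2405
σ'(-1.15) = σ(-1.15)(1 - σ(-1.15)) = 0.2405 × 0.7595 = 0.1827
∂L/∂z = ∂L/∂h · σ'(z) = 1 × 0.1827 = 0.1827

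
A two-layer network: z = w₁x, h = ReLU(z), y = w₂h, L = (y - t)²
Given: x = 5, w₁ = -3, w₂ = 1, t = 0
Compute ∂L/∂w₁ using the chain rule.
∂L/∂w₁ = 0

Forward pass:
z = w₁x = -3×5 = -15
h = ReLU(-15) = 0
y = w₂h = 1×0 = 0

Backward pass:
∂L/∂y = 2(y - t) = 2(0 - 0) = 0
∂y/∂h = w₂ = 1
∂h/∂z = 0 (ReLU derivative)
∂z/∂w₁ = x = 5

∂L/∂w₁ = 0 × 1 × 0 × 5 = 0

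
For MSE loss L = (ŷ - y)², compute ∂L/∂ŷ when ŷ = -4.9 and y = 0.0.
∂L/∂ŷ = -9.8

∂L/∂ŷ = 2(ŷ - y) = 2(-4.9 - 0.0) = 2(-4.9) = -9.8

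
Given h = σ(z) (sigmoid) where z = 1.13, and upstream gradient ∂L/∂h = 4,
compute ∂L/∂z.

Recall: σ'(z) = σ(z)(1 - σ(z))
∂L/∂z = 0.7382

σ(1.13) = 0.7558
σ'(1.13) = σ(1.13)(1 - σ(1.13)) = 0.7558 × 0.2442 = 0.1845
∂L/∂z = ∂L/∂h · σ'(z) = 4 × 0.1845 = 0.7382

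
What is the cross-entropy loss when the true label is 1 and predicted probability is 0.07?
L = 2.659

L = -1·log(0.07) - 0·log(0.93) = -log(0.07) = 2.659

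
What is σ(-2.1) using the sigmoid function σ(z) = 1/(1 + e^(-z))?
0.1091

sigmoid(-2.1) = 1/(1 + e^(2.1)) = 1/(1 + 8.166) = 0.1091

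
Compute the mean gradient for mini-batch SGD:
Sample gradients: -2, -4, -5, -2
Average gradient = -3.25

Average = (1/4)(-2 + -4 + -5 + -2) = -13/4 = -3.25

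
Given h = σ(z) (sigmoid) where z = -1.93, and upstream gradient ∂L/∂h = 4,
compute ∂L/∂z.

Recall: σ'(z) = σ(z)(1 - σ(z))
∂L/∂z = 0.4427

σ(-1.93) = 0.1268
σ'(-1.93) = σ(-1.93)(1 - σ(-1.93)) = 0.1268 × 0.8732 = 0.1107
∂L/∂z = ∂L/∂h · σ'(z) = 4 × 0.1107 = 0.4427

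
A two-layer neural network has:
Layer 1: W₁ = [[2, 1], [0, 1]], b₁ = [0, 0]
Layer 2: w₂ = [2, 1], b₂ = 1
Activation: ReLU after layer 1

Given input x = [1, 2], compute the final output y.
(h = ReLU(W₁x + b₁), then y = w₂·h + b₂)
y = 11

Layer 1 pre-activation: z₁ = [4, 2]
After ReLU: h = [4, 2]
Layer 2 output: y = 2×4 + 1×2 + 1 = 11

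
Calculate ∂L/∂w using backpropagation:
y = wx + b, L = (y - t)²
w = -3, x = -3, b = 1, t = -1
∂L/∂w = -66

y = wx + b = (-3)(-3) + 1 = 10
∂L/∂y = 2(y - t) = 2(10 - -1) = 22
∂y/∂w = x = -3
∂L/∂w = ∂L/∂y · ∂y/∂w = 22 × -3 = -66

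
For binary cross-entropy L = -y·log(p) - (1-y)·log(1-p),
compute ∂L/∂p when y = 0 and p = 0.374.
∂L/∂p = 1.597

∂L/∂p = -y/p + (1-y)/(1-p) = 0 + 1/0.626 = 1.597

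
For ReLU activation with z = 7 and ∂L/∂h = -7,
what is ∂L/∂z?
∂L/∂z = -7

h = ReLU(7) = 7
Since z > 0: ∂h/∂z = 1
∂L/∂z = ∂L/∂h · ∂h/∂z = -7 × 1 = -7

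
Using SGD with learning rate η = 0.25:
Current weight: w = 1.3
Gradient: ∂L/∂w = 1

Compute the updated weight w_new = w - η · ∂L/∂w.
w_new = 1.05

w_new = w - η·∂L/∂w = 1.3 - 0.25×(1) = 1.3 - (0.25) = 1.05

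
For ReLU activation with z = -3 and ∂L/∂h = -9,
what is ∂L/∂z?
∂L/∂z = 0

h = ReLU(-3) = 0
Since z < 0: ∂h/∂z = 0
∂L/∂z = ∂L/∂h · ∂h/∂z = -9 × 0 = 0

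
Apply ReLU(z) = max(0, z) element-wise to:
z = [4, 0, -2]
h = [4, 0, 0]

ReLU applied element-wise: max(0,4)=4, max(0,0)=0, max(0,-2)=0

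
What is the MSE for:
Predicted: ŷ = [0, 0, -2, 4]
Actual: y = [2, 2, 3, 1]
MSE = 10.5

MSE = (1/4)((0-2)² + (0-2)² + (-2-3)² + (4-1)²) = (1/4)(4 + 4 + 25 + 9) = 10.5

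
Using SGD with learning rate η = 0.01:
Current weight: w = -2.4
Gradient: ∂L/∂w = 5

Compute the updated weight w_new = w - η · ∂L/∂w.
w_new = -2.45

w_new = w - η·∂L/∂w = -2.4 - 0.01×(5) = -2.4 - (0.05) = -2.45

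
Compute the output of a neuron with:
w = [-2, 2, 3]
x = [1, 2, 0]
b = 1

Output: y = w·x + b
y = 3

y = (-2)(1) + (2)(2) + (3)(0) + 1 = 3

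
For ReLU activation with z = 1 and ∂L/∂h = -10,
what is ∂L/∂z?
∂L/∂z = -10

h = ReLU(1) = 1
Since z > 0: ∂h/∂z = 1
∂L/∂z = ∂L/∂h · ∂h/∂z = -10 × 1 = -10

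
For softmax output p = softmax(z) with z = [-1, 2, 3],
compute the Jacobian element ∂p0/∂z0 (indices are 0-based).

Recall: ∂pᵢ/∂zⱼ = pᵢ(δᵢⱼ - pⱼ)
∂p0/∂z0 = 0.01304

p = softmax(z) = [0.01321, 0.2654, 0.7214]
p0 = 0.01321

∂p0/∂z0 = p0(1 - p0) = 0.01321 × (1 - 0.01321) = 0.01304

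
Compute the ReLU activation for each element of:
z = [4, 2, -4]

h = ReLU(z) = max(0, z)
h = [4, 2, 0]

ReLU applied element-wise: max(0,4)=4, max(0,2)=2, max(0,-4)=0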